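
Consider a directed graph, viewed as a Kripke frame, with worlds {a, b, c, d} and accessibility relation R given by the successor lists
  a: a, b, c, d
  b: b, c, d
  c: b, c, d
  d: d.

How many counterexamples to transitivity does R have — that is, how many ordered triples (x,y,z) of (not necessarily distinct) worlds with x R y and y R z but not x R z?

R is transitive; there are no such tuples.

0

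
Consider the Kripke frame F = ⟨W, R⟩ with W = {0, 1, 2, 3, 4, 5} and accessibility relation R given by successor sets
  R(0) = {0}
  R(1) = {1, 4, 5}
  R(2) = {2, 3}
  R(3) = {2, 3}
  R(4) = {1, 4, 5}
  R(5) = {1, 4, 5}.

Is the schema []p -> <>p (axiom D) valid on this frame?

Yes

Axiom D corresponds to the accessibility relation being serial.
Serial: yes — every world has a successor (e.g. 0 R 0).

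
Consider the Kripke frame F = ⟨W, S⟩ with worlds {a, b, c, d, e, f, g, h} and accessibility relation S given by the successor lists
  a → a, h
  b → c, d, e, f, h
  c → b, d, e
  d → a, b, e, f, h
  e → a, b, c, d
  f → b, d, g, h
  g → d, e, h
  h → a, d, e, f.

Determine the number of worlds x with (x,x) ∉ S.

7

Enumerating: b, c, d, e, f, g, h.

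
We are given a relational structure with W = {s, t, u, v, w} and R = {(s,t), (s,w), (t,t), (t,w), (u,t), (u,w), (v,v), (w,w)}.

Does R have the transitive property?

Transitive: yes — every two-step R-path is closed by a direct edge.

Yes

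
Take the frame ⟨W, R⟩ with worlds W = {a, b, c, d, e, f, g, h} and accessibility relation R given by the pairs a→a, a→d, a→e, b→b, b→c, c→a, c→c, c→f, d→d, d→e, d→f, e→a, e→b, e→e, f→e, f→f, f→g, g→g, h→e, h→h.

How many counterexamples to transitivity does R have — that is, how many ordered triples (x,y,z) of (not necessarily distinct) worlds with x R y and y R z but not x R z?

17

Enumerating: (a,d,f), (a,e,b), (b,c,a), (b,c,f), (c,a,d), (c,a,e), (c,f,e), (c,f,g), (d,e,a), (d,e,b), (d,f,g), (e,a,d), (e,b,c), (f,e,a), (f,e,b), (h,e,a), (h,e,b).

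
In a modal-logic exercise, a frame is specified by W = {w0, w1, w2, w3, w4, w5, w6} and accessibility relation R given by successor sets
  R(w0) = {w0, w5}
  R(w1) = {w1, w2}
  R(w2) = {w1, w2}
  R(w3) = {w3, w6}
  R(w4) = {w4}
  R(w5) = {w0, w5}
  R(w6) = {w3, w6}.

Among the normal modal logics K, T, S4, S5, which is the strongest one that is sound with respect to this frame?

S5

Reflexive (axiom T): yes — every world is R-related to itself.
Transitive (axiom 4): yes — every two-step R-path is closed by a direct edge.
Euclidean (axiom 5): yes — any two successors of a common world are R-related.
So F validates K, T, S4, S5. The strongest is S5.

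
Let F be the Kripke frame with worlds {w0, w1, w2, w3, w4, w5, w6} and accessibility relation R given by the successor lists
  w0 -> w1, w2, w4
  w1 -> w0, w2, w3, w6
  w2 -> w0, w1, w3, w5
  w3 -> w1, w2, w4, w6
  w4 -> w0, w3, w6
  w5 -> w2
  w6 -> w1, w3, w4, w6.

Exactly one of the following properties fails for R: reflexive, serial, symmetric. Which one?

Reflexive: no — w0 is not related to itself.
Serial: yes — every world has a successor (e.g. w0 R w1).
Symmetric: yes — every pair in R has its reverse in R.
Only reflexive fails.

reflexive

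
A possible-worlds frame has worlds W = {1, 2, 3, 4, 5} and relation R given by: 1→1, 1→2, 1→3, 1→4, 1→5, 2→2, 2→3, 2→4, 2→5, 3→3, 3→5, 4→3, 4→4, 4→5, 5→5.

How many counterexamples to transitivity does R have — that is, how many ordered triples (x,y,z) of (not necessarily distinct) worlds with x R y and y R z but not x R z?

0

R is transitive; there are no such tuples.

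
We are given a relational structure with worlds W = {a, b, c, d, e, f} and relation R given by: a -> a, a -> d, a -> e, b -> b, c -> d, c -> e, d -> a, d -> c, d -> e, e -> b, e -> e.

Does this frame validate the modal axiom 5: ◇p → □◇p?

No

Axiom 5 corresponds to the accessibility relation being Euclidean.
Euclidean: no — a R e and a R d, but not e R d.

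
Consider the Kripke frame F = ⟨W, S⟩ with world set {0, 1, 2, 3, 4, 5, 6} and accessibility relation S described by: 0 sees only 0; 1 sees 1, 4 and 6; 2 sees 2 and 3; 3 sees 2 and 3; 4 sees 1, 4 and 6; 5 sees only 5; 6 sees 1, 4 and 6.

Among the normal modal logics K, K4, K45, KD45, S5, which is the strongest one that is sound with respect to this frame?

S5

Transitive (axiom 4): yes — every two-step S-path is closed by a direct edge.
Euclidean (axiom 5): yes — any two successors of a common world are S-related.
Serial (axiom D): yes — every world has a successor (e.g. 0 S 0).
Reflexive (axiom T): yes — every world is S-related to itself.
So F validates K, K4, K45, KD45, S5. The strongest is S5.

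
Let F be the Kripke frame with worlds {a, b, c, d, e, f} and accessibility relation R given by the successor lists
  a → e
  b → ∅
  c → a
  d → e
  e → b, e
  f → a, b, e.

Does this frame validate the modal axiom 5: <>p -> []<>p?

No

The schema 5 characterises exactly the Euclidean frames.
Euclidean: no — f R a and f R b, but not a R b.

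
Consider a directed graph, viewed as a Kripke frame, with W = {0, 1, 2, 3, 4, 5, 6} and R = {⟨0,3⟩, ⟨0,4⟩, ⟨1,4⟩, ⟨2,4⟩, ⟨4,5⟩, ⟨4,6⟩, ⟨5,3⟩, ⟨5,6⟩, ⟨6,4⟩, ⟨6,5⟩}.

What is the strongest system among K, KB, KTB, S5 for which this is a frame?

Symmetric (axiom B): no — 0 R 3 but not 3 R 0.
Reflexive (axiom T): no — 0 is not related to itself.
Euclidean (axiom 5): no — 0 R 3 and 0 R 4, but not 3 R 4.
So F validates K; KB would additionally require R to be symmetric. The strongest is K.

K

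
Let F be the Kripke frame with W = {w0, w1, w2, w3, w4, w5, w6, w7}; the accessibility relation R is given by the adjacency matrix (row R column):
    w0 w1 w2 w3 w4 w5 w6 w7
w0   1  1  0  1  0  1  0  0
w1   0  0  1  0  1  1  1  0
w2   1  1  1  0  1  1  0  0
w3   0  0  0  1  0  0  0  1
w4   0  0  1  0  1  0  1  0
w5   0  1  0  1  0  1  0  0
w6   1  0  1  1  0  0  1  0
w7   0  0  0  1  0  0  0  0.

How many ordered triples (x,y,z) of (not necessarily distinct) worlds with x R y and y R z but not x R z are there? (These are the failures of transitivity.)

30

Enumerating: (w0,w1,w2), (w0,w1,w4), (w0,w1,w6), (w0,w3,w7), (w1,w2,w0), (w1,w2,w1), (w1,w5,w1), (w1,w5,w3), (w1,w6,w0), (w1,w6,w3), (w2,w0,w3), (w2,w1,w6), … and 18 more.
Total: 30.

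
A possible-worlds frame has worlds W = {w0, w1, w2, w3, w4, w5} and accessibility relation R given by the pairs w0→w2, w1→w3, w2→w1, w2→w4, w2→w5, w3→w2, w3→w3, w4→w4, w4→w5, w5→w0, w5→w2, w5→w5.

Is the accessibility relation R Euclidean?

No

Euclidean: no — w2 R w1 and w2 R w4, but not w1 R w4.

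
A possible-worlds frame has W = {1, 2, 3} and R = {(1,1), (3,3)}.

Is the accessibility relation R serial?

No

Serial: no — 2 has no R-successor.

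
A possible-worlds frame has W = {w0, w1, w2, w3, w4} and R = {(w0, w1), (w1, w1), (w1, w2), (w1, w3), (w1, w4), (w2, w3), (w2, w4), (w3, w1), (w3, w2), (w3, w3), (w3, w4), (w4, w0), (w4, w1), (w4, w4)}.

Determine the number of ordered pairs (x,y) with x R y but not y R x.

5

Enumerating: (w0,w1), (w1,w2), (w2,w4), (w3,w4), (w4,w0).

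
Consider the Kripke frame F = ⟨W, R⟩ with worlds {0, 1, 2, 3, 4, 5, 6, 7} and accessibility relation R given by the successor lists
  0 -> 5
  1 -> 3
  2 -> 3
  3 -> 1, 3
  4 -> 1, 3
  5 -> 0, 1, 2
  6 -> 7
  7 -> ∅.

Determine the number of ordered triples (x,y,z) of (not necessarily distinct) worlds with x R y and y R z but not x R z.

8

Enumerating: (0,5,0), (0,5,1), (0,5,2), (1,3,1), (2,3,1), (5,0,5), (5,1,3), (5,2,3).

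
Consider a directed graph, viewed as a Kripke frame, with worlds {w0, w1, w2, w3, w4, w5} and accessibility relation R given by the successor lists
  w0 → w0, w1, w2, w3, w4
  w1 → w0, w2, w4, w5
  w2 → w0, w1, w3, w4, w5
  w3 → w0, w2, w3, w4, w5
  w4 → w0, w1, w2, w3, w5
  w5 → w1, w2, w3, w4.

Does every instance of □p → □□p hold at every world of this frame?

No

The schema 4 characterises exactly the transitive frames.
Transitive: no — w0 R w1 and w1 R w5, but not w0 R w5.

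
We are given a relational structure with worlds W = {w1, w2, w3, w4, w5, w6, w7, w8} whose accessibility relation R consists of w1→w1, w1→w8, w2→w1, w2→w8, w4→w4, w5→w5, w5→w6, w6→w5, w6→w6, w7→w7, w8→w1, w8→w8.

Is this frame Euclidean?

Yes

Euclidean: yes — any two successors of a common world are R-related.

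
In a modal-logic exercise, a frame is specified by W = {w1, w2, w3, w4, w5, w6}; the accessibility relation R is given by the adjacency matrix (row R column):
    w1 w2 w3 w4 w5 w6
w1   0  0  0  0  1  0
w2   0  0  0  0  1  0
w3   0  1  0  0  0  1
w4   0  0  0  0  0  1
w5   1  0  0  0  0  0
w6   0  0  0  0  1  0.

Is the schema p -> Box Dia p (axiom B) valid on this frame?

No

The schema B characterises exactly the symmetric frames.
Symmetric: no — w2 R w5 but not w5 R w2.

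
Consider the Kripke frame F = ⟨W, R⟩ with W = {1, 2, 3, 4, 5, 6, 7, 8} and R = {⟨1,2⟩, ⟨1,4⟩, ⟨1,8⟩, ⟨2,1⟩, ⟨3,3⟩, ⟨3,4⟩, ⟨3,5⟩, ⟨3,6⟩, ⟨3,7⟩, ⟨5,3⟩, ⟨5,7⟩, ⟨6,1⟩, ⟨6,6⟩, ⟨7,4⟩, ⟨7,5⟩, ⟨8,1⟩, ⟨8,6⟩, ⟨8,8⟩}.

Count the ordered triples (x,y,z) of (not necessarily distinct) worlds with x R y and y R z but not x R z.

19

Enumerating: (1,2,1), (1,8,1), (1,8,6), (2,1,2), (2,1,4), (2,1,8), (3,6,1), (5,3,4), (5,3,5), (5,3,6), (5,7,4), (5,7,5), … and 7 more.
Total: 19.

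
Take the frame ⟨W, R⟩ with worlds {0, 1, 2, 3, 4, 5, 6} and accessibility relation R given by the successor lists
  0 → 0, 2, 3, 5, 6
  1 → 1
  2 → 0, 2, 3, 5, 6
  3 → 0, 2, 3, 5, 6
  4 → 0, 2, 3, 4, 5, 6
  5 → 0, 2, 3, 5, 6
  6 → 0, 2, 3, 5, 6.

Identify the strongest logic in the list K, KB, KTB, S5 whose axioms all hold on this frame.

Symmetric (axiom B): no — 4 R 0 but not 0 R 4.
Reflexive (axiom T): yes — every world is R-related to itself.
Euclidean (axiom 5): no — 4 R 0 and 4 R 4, but not 0 R 4.
So F validates K; KB would additionally require R to be symmetric. The strongest is K.

K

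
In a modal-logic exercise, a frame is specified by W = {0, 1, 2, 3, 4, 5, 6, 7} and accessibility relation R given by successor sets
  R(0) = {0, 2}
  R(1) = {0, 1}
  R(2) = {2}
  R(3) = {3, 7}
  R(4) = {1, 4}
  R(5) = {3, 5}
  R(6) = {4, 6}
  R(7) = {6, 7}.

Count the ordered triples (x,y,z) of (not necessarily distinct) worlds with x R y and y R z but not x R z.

6

Enumerating: (1,0,2), (3,7,6), (4,1,0), (5,3,7), (6,4,1), (7,6,4).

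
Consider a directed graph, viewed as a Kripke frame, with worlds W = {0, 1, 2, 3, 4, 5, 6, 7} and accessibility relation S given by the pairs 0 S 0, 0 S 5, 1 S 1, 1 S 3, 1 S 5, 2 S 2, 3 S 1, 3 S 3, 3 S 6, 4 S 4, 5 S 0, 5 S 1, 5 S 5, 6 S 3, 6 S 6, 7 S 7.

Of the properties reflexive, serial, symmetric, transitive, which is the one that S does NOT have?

Reflexive: yes — every world is S-related to itself.
Serial: yes — every world has a successor (e.g. 0 S 0).
Symmetric: yes — every pair in S has its reverse in S.
Transitive: no — 0 S 5 and 5 S 1, but not 0 S 1.
Only transitive fails.

transitive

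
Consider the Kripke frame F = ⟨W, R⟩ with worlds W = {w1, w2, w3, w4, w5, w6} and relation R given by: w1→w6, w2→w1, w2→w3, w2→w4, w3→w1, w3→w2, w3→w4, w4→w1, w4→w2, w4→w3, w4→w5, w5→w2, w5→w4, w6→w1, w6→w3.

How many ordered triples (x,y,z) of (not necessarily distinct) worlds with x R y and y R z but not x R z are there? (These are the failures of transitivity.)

22

Enumerating: (w1,w6,w1), (w1,w6,w3), (w2,w1,w6), (w2,w3,w2), (w2,w4,w2), (w2,w4,w5), (w3,w1,w6), (w3,w2,w3), (w3,w4,w3), (w3,w4,w5), (w4,w1,w6), (w4,w2,w4), … and 10 more.
Total: 22.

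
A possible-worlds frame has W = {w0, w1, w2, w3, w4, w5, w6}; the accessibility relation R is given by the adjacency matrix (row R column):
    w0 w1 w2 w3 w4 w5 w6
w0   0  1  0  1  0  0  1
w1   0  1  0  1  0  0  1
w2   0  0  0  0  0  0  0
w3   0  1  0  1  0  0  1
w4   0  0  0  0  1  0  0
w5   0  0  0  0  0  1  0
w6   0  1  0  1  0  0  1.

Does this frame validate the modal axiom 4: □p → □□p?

By correspondence theory, 4 is valid on a frame iff R is transitive.
Transitive: yes — every two-step R-path is closed by a direct edge.

Yes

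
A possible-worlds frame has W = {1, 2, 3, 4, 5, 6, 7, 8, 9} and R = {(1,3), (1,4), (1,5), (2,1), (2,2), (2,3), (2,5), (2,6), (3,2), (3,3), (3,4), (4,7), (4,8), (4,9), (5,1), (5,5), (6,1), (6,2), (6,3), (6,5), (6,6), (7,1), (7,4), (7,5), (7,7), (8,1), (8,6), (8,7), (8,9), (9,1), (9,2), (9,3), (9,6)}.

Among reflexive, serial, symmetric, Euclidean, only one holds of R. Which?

serial

Reflexive: no — 1 is not related to itself.
Serial: yes — every world has a successor (e.g. 1 R 3).
Symmetric: no — 1 R 3 but not 3 R 1.
Euclidean: no — 1 R 3 and 1 R 5, but not 3 R 5.
Only serial holds.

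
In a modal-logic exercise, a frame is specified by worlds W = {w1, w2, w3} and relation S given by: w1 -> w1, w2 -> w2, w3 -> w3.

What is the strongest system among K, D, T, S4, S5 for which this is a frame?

Serial (axiom D): yes — every world has a successor (e.g. w1 S w1).
Reflexive (axiom T): yes — every world is S-related to itself.
Transitive (axiom 4): yes — every two-step S-path is closed by a direct edge.
Euclidean (axiom 5): yes — any two successors of a common world are S-related.
So F validates K, D, T, S4, S5. The strongest is S5.

S5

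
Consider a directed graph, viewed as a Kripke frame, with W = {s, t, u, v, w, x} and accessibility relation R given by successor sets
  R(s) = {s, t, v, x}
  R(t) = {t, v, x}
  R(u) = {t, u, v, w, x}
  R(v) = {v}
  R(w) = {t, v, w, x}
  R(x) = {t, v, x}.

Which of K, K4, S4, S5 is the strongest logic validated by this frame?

Transitive (axiom 4): yes — every two-step R-path is closed by a direct edge.
Reflexive (axiom T): yes — every world is R-related to itself.
Euclidean (axiom 5): no — s R v and s R t, but not v R t.
So F validates K, K4, S4; S5 would additionally require R to be Euclidean. The strongest is S4.

S4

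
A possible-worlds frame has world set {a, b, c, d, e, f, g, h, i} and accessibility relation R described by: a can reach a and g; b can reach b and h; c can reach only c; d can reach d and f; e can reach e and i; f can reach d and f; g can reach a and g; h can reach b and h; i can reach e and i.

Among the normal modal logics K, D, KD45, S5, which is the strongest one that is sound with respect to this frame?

S5

Serial (axiom D): yes — every world has a successor (e.g. a R a).
Euclidean (axiom 5): yes — any two successors of a common world are R-related.
Transitive (axiom 4): yes — every two-step R-path is closed by a direct edge.
Reflexive (axiom T): yes — every world is R-related to itself.
So F validates K, D, KD45, S5. The strongest is S5.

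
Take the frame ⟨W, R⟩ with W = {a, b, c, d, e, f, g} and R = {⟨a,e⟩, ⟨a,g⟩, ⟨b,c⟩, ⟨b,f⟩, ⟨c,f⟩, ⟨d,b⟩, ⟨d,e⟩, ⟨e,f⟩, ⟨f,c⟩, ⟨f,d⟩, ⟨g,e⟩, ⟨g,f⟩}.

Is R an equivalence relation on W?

Reflexive: no — a is not related to itself.
Symmetric: no — a R e but not e R a.
Transitive: no — a R e and e R f, but not a R f.
So R is not an equivalence relation.

No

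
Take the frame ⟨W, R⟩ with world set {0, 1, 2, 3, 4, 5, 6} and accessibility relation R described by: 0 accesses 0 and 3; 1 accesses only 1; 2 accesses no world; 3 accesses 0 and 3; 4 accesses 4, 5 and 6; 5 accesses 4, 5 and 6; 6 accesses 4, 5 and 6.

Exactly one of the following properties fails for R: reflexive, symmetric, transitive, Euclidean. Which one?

Reflexive: no — 2 is not related to itself.
Symmetric: yes — every pair in R has its reverse in R.
Transitive: yes — every two-step R-path is closed by a direct edge.
Euclidean: yes — any two successors of a common world are R-related.
Only reflexive fails.

reflexive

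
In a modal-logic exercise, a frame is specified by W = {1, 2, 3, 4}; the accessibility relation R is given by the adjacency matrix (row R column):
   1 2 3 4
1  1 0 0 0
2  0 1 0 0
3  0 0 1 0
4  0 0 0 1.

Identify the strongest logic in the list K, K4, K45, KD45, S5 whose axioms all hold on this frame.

Transitive (axiom 4): yes — every two-step R-path is closed by a direct edge.
Euclidean (axiom 5): yes — any two successors of a common world are R-related.
Serial (axiom D): yes — every world has a successor (e.g. 1 R 1).
Reflexive (axiom T): yes — every world is R-related to itself.
So F validates K, K4, K45, KD45, S5. The strongest is S5.

S5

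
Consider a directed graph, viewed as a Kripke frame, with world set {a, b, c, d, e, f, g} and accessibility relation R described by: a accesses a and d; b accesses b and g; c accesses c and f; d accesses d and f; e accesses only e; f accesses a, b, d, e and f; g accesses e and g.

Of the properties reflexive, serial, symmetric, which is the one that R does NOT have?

symmetric

Reflexive: yes — every world is R-related to itself.
Serial: yes — every world has a successor (e.g. a R a).
Symmetric: no — a R d but not d R a.
Only symmetric fails.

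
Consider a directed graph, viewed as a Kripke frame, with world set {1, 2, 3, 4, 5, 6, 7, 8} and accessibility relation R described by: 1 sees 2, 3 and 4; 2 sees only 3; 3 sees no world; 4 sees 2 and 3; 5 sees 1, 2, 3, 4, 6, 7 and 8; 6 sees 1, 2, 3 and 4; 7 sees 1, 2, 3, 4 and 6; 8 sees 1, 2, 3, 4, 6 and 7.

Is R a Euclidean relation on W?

No

Euclidean: no — 1 R 2 and 1 R 4, but not 2 R 4.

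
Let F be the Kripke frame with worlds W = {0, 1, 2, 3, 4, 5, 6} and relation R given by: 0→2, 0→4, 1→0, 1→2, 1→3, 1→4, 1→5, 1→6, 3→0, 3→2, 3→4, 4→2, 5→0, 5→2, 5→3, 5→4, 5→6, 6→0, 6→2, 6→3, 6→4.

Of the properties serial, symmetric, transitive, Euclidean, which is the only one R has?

transitive

Serial: no — 2 has no R-successor.
Symmetric: no — 0 R 2 but not 2 R 0.
Transitive: yes — every two-step R-path is closed by a direct edge.
Euclidean: no — 0 R 2 and 0 R 4, but not 2 R 4.
Only transitive holds.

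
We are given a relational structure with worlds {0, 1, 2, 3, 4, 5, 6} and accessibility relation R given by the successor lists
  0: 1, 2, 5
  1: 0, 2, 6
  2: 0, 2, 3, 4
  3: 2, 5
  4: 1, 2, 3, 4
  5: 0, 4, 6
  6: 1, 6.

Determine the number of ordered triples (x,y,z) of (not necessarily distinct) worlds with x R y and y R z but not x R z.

36

Enumerating: (0,1,0), (0,1,6), (0,2,0), (0,2,3), (0,2,4), (0,5,0), (0,5,4), (0,5,6), (1,0,1), (1,0,5), (1,2,3), (1,2,4), … and 24 more.
Total: 36.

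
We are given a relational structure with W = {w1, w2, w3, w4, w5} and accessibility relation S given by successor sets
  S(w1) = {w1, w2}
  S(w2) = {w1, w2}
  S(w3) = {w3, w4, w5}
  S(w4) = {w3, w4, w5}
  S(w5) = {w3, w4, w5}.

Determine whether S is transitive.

Transitive: yes — every two-step S-path is closed by a direct edge.

Yes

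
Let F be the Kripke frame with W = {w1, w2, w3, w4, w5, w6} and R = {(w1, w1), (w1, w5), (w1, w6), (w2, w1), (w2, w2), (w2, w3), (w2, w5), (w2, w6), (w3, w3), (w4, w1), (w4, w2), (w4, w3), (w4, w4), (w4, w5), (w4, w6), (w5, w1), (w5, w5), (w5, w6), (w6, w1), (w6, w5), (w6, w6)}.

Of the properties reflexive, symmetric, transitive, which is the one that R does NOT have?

symmetric

Reflexive: yes — every world is R-related to itself.
Symmetric: no — w2 R w1 but not w1 R w2.
Transitive: yes — every two-step R-path is closed by a direct edge.
Only symmetric fails.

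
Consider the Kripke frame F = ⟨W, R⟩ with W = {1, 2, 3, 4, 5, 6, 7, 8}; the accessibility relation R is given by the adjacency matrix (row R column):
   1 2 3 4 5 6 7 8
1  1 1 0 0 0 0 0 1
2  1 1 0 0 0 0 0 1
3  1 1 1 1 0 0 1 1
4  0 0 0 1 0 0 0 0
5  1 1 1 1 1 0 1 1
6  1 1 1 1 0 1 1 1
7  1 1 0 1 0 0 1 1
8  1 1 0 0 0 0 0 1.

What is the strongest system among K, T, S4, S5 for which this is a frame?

Reflexive (axiom T): yes — every world is R-related to itself.
Transitive (axiom 4): yes — every two-step R-path is closed by a direct edge.
Euclidean (axiom 5): no — 3 R 1 and 3 R 4, but not 1 R 4.
So F validates K, T, S4; S5 would additionally require R to be Euclidean. The strongest is S4.

S4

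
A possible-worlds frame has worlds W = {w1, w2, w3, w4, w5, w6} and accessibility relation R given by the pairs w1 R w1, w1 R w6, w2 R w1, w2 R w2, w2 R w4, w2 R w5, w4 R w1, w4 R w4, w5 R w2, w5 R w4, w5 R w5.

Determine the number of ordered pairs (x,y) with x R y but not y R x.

5

Enumerating: (w1,w6), (w2,w1), (w2,w4), (w4,w1), (w5,w4).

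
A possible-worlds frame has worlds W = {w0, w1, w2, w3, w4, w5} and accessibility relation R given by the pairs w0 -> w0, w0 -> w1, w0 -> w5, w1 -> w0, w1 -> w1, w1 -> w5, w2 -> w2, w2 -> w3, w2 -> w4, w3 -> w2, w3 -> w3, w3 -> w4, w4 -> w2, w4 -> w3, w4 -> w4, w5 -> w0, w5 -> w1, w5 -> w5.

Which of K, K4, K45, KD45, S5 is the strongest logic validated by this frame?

S5

Transitive (axiom 4): yes — every two-step R-path is closed by a direct edge.
Euclidean (axiom 5): yes — any two successors of a common world are R-related.
Serial (axiom D): yes — every world has a successor (e.g. w0 R w0).
Reflexive (axiom T): yes — every world is R-related to itself.
So F validates K, K4, K45, KD45, S5. The strongest is S5.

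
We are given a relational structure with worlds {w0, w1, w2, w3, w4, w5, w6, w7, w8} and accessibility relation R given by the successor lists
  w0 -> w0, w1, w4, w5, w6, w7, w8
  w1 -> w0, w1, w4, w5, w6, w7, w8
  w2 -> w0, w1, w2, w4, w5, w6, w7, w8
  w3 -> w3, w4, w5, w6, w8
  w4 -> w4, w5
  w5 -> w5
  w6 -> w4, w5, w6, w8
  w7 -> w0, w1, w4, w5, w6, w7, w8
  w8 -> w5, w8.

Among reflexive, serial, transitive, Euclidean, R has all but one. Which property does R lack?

Euclidean

Reflexive: yes — every world is R-related to itself.
Serial: yes — every world has a successor (e.g. w0 R w0).
Transitive: yes — every two-step R-path is closed by a direct edge.
Euclidean: no — w0 R w4 and w0 R w1, but not w4 R w1.
Only Euclidean fails.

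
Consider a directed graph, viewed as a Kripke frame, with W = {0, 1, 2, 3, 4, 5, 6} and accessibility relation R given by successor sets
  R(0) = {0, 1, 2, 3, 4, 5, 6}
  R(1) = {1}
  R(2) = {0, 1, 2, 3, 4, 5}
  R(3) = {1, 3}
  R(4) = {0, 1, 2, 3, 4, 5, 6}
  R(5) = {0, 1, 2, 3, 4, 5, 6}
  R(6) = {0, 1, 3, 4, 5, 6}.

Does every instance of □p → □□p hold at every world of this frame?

No

The schema 4 characterises exactly the transitive frames.
Transitive: no — 2 R 0 and 0 R 6, but not 2 R 6.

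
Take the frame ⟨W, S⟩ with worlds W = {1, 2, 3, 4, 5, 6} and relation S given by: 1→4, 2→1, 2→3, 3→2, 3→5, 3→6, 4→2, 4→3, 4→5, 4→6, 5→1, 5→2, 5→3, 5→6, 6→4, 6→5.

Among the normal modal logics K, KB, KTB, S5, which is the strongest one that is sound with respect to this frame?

K

Symmetric (axiom B): no — 1 S 4 but not 4 S 1.
Reflexive (axiom T): no — 1 is not related to itself.
Euclidean (axiom 5): no — 2 S 1 and 2 S 3, but not 1 S 3.
So F validates K; KB would additionally require S to be symmetric. The strongest is K.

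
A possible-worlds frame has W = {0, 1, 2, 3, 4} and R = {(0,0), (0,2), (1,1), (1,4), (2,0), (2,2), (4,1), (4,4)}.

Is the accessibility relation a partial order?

No

Reflexive: no — 3 is not related to itself.
Transitive: yes — every two-step R-path is closed by a direct edge.
Antisymmetric: no — 0 R 2 and 2 R 0 with 0 ≠ 2.
So R is not a partial order.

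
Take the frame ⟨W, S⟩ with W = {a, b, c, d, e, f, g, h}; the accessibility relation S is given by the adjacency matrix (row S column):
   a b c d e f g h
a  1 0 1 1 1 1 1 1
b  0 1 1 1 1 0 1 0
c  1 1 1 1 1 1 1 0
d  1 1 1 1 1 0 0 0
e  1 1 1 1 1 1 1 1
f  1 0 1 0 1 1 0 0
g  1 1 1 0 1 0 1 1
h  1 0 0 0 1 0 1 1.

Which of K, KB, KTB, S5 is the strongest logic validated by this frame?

KTB

Symmetric (axiom B): yes — every pair in S has its reverse in S.
Reflexive (axiom T): yes — every world is S-related to itself.
Euclidean (axiom 5): no — a S c and a S h, but not c S h.
So F validates K, KB, KTB; S5 would additionally require S to be Euclidean. The strongest is KTB.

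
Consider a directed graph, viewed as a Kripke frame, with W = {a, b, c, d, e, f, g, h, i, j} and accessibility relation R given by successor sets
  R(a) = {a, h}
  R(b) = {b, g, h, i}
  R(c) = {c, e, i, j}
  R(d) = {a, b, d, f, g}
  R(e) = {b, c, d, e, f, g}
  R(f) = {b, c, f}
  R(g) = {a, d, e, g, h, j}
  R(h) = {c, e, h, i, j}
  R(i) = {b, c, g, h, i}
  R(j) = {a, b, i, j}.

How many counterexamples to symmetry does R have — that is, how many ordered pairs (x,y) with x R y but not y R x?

22

Enumerating: (a,h), (b,g), (b,h), (c,j), (d,a), (d,b), (d,f), (e,b), (e,d), (e,f), (f,b), (f,c), … and 10 more.
Total: 22.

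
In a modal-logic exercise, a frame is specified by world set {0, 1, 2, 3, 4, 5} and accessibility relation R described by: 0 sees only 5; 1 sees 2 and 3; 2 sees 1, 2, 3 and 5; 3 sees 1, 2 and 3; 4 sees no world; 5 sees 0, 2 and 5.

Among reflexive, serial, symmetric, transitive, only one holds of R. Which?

symmetric

Reflexive: no — 0 is not related to itself.
Serial: no — 4 has no R-successor.
Symmetric: yes — every pair in R has its reverse in R.
Transitive: no — 0 R 5 and 5 R 2, but not 0 R 2.
Only symmetric holds.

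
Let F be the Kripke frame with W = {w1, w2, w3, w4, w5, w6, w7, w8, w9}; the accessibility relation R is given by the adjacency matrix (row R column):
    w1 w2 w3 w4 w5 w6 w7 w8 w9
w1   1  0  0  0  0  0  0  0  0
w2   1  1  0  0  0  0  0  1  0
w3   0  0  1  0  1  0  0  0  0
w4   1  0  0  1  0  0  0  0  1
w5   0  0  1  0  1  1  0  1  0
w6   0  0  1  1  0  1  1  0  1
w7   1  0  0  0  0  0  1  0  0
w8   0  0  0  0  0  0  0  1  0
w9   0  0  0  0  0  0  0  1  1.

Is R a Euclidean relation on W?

No

Euclidean: no — w2 R w1 and w2 R w8, but not w1 R w8.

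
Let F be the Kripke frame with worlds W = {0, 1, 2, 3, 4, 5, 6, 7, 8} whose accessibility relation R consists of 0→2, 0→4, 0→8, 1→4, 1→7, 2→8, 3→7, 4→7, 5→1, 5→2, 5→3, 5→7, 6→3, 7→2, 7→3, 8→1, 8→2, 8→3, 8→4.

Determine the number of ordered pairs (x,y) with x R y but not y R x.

15

Enumerating: (0,2), (0,4), (0,8), (1,4), (1,7), (4,7), (5,1), (5,2), (5,3), (5,7), (6,3), (7,2), (8,1), (8,3), (8,4).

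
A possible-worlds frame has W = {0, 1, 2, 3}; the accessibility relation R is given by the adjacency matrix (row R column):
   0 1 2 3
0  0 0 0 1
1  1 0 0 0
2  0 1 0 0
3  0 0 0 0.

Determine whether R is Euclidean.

Euclidean: no — 0 R 3 and 0 R 3, but not 3 R 3.

No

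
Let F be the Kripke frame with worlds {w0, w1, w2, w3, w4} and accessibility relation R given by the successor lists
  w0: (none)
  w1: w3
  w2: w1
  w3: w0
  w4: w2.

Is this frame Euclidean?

Euclidean: no — w1 R w3 and w1 R w3, but not w3 R w3.

No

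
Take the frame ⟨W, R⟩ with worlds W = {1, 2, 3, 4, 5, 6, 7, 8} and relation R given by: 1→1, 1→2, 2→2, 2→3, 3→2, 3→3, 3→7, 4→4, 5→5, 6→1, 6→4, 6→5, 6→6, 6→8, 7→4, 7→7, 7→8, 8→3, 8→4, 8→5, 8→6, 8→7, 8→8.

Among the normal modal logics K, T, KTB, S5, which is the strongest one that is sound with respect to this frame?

T

Reflexive (axiom T): yes — every world is R-related to itself.
Symmetric (axiom B): no — 1 R 2 but not 2 R 1.
Euclidean (axiom 5): no — 3 R 2 and 3 R 7, but not 2 R 7.
So F validates K, T; KTB would additionally require R to be symmetric. The strongest is T.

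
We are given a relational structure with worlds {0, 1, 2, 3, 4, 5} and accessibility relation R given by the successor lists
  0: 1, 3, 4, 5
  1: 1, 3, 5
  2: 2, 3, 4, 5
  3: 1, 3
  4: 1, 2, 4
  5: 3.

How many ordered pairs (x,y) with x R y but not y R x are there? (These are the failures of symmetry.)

Enumerating: (0,1), (0,3), (0,4), (0,5), (1,5), (2,3), (2,5), (4,1), (5,3).

9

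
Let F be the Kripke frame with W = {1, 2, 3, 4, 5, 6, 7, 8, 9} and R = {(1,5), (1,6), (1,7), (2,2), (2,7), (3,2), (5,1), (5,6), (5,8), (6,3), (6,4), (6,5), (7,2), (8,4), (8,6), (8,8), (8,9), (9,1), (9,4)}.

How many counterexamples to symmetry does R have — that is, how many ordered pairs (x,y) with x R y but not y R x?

Enumerating: (1,6), (1,7), (3,2), (5,8), (6,3), (6,4), (8,4), (8,6), (8,9), (9,1), (9,4).

11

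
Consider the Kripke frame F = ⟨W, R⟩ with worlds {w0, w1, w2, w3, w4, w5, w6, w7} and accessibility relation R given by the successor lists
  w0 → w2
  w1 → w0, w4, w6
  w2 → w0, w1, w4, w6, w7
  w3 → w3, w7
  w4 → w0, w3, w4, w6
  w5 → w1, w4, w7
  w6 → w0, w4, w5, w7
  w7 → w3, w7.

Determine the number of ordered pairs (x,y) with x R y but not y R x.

15

Enumerating: (w1,w0), (w1,w4), (w1,w6), (w2,w1), (w2,w4), (w2,w6), (w2,w7), (w4,w0), (w4,w3), (w5,w1), (w5,w4), (w5,w7), (w6,w0), (w6,w5), (w6,w7).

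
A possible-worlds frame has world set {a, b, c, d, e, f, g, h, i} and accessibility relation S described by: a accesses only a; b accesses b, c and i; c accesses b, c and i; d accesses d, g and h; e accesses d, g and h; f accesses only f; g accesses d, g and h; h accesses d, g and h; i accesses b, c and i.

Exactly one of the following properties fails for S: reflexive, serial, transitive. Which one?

Reflexive: no — e is not related to itself.
Serial: yes — every world has a successor (e.g. a S a).
Transitive: yes — every two-step S-path is closed by a direct edge.
Only reflexive fails.

reflexive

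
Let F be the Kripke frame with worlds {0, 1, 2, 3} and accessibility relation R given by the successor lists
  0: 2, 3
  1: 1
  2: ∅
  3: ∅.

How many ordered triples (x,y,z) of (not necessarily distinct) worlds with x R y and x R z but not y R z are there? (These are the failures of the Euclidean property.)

4

Enumerating: (0,2,2), (0,2,3), (0,3,2), (0,3,3).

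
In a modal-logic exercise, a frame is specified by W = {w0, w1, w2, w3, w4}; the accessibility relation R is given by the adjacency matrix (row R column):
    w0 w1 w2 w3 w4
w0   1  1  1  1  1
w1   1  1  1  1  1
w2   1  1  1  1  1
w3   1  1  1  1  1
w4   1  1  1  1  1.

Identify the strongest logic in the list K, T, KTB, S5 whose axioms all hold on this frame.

Reflexive (axiom T): yes — every world is R-related to itself.
Symmetric (axiom B): yes — every pair in R has its reverse in R.
Euclidean (axiom 5): yes — any two successors of a common world are R-related.
So F validates K, T, KTB, S5. The strongest is S5.

S5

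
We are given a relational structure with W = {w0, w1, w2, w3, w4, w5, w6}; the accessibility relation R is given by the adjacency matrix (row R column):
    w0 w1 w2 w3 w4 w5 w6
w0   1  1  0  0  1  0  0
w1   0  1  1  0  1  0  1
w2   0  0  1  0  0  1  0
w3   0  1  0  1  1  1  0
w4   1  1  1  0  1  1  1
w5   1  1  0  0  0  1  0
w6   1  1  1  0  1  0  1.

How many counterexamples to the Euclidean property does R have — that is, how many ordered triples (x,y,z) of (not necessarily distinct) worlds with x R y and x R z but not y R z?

33

Enumerating: (w0,w1,w0), (w1,w2,w1), (w1,w2,w4), (w1,w2,w6), (w2,w5,w2), (w3,w1,w3), (w3,w1,w5), (w3,w4,w3), (w3,w5,w3), (w3,w5,w4), (w4,w0,w2), (w4,w0,w5), … and 21 more.
Total: 33.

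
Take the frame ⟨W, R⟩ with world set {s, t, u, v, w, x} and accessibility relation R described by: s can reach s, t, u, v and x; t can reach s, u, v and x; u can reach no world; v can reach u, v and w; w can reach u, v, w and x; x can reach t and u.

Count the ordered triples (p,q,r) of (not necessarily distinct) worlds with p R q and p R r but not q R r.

Enumerating: (s,t,t), (s,u,s), (s,u,t), (s,u,u), (s,u,v), (s,u,x), (s,v,s), (s,v,t), (s,v,x), (s,x,s), (s,x,v), (s,x,x), … and 23 more.
Total: 35.

35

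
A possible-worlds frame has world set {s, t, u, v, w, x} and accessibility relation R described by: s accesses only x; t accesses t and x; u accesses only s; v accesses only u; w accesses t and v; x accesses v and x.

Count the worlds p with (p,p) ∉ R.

Enumerating: s, u, v, w.

4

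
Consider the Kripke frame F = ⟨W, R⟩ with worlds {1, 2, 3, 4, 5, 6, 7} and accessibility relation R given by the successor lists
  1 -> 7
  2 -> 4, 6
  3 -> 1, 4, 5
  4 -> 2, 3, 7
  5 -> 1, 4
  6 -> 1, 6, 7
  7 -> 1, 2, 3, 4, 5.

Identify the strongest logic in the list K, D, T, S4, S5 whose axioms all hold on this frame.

D

Serial (axiom D): yes — every world has a successor (e.g. 1 R 7).
Reflexive (axiom T): no — 1 is not related to itself.
Transitive (axiom 4): no — 1 R 7 and 7 R 2, but not 1 R 2.
Euclidean (axiom 5): no — 2 R 4 and 2 R 6, but not 4 R 6.
So F validates K, D; T would additionally require R to be reflexive. The strongest is D.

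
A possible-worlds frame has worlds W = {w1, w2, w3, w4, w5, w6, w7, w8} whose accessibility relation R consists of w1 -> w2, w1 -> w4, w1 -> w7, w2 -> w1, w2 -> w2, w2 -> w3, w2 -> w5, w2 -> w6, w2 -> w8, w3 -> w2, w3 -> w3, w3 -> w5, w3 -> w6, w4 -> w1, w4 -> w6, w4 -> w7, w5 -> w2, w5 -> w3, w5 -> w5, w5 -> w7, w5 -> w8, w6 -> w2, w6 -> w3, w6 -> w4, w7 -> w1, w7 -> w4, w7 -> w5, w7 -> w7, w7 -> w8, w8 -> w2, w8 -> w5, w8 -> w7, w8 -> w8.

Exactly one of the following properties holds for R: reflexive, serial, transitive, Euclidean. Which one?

serial

Reflexive: no — w1 is not related to itself.
Serial: yes — every world has a successor (e.g. w1 R w2).
Transitive: no — w1 R w2 and w2 R w3, but not w1 R w3.
Euclidean: no — w1 R w2 and w1 R w4, but not w2 R w4.
Only serial holds.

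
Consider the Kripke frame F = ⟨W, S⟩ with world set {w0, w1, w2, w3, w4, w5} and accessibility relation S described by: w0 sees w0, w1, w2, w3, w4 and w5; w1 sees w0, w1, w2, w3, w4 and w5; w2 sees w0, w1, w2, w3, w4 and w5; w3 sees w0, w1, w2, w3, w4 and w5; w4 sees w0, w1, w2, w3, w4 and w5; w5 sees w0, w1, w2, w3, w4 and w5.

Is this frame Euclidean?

Yes

Euclidean: yes — any two successors of a common world are S-related.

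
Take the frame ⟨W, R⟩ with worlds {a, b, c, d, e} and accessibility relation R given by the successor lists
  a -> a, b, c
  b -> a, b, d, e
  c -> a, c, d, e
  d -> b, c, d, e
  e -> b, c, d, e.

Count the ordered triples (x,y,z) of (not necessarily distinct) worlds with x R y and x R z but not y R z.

14

Enumerating: (a,b,c), (a,c,b), (b,a,d), (b,a,e), (b,d,a), (b,e,a), (c,a,d), (c,a,e), (c,d,a), (c,e,a), (d,b,c), (d,c,b), (e,b,c), (e,c,b).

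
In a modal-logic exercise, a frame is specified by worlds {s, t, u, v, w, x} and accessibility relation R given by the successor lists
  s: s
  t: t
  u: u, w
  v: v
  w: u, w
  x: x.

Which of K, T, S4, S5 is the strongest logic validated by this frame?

Reflexive (axiom T): yes — every world is R-related to itself.
Transitive (axiom 4): yes — every two-step R-path is closed by a direct edge.
Euclidean (axiom 5): yes — any two successors of a common world are R-related.
So F validates K, T, S4, S5. The strongest is S5.

S5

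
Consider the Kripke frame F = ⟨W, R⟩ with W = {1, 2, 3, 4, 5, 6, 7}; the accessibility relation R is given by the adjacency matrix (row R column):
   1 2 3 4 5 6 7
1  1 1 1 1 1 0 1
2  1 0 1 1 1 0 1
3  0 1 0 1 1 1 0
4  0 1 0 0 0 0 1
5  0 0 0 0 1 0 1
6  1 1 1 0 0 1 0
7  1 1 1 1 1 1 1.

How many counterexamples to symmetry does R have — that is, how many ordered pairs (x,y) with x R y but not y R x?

10

Enumerating: (1,3), (1,4), (1,5), (2,5), (3,4), (3,5), (6,1), (6,2), (7,3), (7,6).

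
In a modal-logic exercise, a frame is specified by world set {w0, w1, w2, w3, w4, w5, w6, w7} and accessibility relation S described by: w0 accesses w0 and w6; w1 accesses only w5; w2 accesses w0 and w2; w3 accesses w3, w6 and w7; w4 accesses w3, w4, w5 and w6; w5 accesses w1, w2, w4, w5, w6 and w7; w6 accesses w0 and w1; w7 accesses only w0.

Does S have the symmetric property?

No

Symmetric: no — w2 S w0 but not w0 S w2.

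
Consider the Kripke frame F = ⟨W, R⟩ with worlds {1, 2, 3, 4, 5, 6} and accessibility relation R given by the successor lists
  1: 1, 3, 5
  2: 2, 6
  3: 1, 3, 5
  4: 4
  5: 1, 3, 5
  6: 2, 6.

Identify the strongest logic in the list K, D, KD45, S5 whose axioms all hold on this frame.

Serial (axiom D): yes — every world has a successor (e.g. 1 R 1).
Euclidean (axiom 5): yes — any two successors of a common world are R-related.
Transitive (axiom 4): yes — every two-step R-path is closed by a direct edge.
Reflexive (axiom T): yes — every world is R-related to itself.
So F validates K, D, KD45, S5. The strongest is S5.

S5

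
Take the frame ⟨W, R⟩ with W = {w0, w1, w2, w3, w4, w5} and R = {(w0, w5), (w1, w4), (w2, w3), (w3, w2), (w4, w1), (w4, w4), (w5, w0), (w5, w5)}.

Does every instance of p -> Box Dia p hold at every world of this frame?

Yes

The schema B characterises exactly the symmetric frames.
Symmetric: yes — every pair in R has its reverse in R.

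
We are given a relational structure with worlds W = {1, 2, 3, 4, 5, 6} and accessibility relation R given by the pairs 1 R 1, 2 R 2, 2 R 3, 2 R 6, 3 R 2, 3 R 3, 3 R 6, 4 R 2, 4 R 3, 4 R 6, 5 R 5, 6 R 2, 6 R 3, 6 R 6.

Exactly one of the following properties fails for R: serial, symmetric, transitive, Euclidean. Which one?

symmetric

Serial: yes — every world has a successor (e.g. 1 R 1).
Symmetric: no — 4 R 2 but not 2 R 4.
Transitive: yes — every two-step R-path is closed by a direct edge.
Euclidean: yes — any two successors of a common world are R-related.
Only symmetric fails.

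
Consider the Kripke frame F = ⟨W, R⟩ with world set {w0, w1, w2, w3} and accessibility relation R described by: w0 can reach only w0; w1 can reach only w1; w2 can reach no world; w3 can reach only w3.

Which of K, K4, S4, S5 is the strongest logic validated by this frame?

Transitive (axiom 4): yes — every two-step R-path is closed by a direct edge.
Reflexive (axiom T): no — w2 is not related to itself.
Euclidean (axiom 5): yes — any two successors of a common world are R-related.
So F validates K, K4; S4 would additionally require R to be reflexive. The strongest is K4.

K4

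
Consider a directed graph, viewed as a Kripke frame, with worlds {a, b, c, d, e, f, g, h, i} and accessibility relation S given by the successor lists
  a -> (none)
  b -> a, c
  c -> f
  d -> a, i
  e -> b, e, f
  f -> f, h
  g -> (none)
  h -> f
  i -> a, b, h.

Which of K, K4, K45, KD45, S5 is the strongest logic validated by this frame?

K

Transitive (axiom 4): no — b S c and c S f, but not b S f.
Euclidean (axiom 5): no — b S a and b S c, but not a S c.
Serial (axiom D): no — a has no S-successor.
Reflexive (axiom T): no — a is not related to itself.
So F validates K; K4 would additionally require S to be transitive. The strongest is K.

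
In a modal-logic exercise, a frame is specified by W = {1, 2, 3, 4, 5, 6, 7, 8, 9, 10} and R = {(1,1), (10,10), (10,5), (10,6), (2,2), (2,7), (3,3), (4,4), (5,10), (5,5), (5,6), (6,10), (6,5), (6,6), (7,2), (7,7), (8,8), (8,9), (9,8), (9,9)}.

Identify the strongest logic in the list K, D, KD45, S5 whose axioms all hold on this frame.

Serial (axiom D): yes — every world has a successor (e.g. 1 R 1).
Euclidean (axiom 5): yes — any two successors of a common world are R-related.
Transitive (axiom 4): yes — every two-step R-path is closed by a direct edge.
Reflexive (axiom T): yes — every world is R-related to itself.
So F validates K, D, KD45, S5. The strongest is S5.

S5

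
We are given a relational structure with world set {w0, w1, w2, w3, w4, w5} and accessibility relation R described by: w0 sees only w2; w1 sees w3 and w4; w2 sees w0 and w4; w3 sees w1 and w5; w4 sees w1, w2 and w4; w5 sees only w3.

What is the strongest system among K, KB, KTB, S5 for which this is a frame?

Symmetric (axiom B): yes — every pair in R has its reverse in R.
Reflexive (axiom T): no — w0 is not related to itself.
Euclidean (axiom 5): no — w1 R w3 and w1 R w4, but not w3 R w4.
So F validates K, KB; KTB would additionally require R to be reflexive. The strongest is KB.

KB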